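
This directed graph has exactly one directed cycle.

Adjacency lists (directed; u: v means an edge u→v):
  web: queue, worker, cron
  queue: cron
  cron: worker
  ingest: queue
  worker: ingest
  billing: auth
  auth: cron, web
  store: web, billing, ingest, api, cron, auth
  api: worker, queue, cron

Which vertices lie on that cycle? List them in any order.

DFS with gray/black marking from ingest:
ingest gray
  queue gray
    cron gray
      worker gray
        worker→ingest: ingest is gray → back edge
Back edge closes the cycle ingest → queue → cron → worker → ingest; its vertices are {cron, queue, ingest, worker}.

cron, queue, ingest, worker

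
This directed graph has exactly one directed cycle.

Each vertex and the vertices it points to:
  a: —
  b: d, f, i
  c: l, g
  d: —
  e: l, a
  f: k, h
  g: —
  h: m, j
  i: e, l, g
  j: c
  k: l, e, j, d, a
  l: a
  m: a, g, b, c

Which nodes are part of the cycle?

b, f, h, m

DFS with gray/black marking from f:
f gray
  k gray
    l gray
      a gray
      a black
    l black
    e gray
      e→l: l black — skip
      e→a: a black — skip
    e black
    j gray
      c gray
        c→l: l black — skip
        g gray
        g black
      c black
    j black
    d gray
    d black
    k→a: a black — skip
  k black
  h gray
    m gray
      m→a: a black — skip
      m→g: g black — skip
      b gray
        b→d: d black — skip
        b→f: f is gray → back edge
Back edge closes the cycle f → h → m → b → f; its vertices are {b, f, h, m}.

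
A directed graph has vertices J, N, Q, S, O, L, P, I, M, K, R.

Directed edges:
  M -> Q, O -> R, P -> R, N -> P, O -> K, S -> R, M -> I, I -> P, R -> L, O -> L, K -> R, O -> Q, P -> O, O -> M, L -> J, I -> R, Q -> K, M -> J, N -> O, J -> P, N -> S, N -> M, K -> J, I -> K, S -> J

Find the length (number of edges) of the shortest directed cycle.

4

For each vertex v, BFS finds the shortest path from v back to v.
The shortest such closed walk is O → M → I → P → O, length 4.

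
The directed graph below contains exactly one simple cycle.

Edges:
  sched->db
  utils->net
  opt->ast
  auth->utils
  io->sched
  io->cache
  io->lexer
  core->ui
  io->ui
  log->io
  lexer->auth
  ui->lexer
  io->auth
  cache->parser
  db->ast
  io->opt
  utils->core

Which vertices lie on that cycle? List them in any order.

DFS with gray/black marking from lexer:
lexer gray
  auth gray
    utils gray
      net gray
      net black
      core gray
        ui gray
          ui→lexer: lexer is gray → back edge
Back edge closes the cycle lexer → auth → utils → core → ui → lexer; its vertices are {ui, auth, core, lexer, utils}.

ui, auth, core, lexer, utils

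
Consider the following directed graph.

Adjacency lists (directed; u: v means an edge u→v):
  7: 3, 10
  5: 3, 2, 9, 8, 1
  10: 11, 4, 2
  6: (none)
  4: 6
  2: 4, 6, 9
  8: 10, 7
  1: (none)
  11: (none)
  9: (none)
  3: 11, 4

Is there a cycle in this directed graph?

No

DFS with white/gray/black marking, starting from 7:
7 gray
  3 gray
    11 gray
    11 black
    4 gray
      6 gray
      6 black
    4 black
  3 black
  10 gray
    10→11: 11 black — skip
    10→4: 4 black — skip
    2 gray
      2→4: 4 black — skip
      2→6: 6 black — skip
      9 gray
      9 black
    2 black
  10 black
7 black
5 gray
  5→3: 3 black — skip
  5→2: 2 black — skip
  5→9: 9 black — skip
  8 gray
    8→10: 10 black — skip
    8→7: 7 black — skip
  8 black
  1 gray
  1 black
5 black
Every edge goes to a white or black vertex — no back edge, so the graph is acyclic.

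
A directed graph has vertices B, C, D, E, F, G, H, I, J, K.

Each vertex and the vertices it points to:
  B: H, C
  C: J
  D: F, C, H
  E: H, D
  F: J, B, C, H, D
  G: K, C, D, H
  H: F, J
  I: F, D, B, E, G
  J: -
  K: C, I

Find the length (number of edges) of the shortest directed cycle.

2

For each vertex v, BFS finds the shortest path from v back to v.
The shortest such closed walk is D → F → D, length 2.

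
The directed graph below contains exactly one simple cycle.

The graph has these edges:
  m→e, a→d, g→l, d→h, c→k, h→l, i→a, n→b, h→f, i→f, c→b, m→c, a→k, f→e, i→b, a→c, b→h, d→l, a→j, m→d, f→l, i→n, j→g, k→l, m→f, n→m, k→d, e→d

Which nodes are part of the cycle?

DFS with gray/black marking from e:
e gray
  d gray
    h gray
      l gray
      l black
      f gray
        f→e: e is gray → back edge
Back edge closes the cycle e → d → h → f → e; its vertices are {d, e, f, h}.

d, e, f, h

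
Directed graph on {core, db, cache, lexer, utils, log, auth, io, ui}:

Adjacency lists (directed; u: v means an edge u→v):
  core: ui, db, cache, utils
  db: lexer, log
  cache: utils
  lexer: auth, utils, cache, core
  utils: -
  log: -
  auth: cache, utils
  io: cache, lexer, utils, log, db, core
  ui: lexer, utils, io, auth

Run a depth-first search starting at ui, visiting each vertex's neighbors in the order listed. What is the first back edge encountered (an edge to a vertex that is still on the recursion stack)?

core->ui

DFS from ui (visiting each vertex's neighbors in the order listed); mark gray on enter, black on exit:
ui gray
  lexer gray
    auth gray
      cache gray
        utils gray
        utils black
      cache black
      auth→utils: utils black — skip
    auth black
    lexer→utils: utils black — skip
    lexer→cache: cache black — skip
    core gray
      core→ui: ui is gray → back edge
First back edge: core → ui.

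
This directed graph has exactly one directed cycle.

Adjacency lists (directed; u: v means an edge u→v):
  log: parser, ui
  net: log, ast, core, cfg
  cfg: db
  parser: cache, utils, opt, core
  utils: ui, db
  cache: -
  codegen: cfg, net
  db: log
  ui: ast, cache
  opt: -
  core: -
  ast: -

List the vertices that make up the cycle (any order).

DFS with gray/black marking from log:
log gray
  parser gray
    cache gray
    cache black
    utils gray
      ui gray
        ast gray
        ast black
        ui→cache: cache black — skip
      ui black
      db gray
        db→log: log is gray → back edge
Back edge closes the cycle log → parser → utils → db → log; its vertices are {db, log, utils, parser}.

db, log, utils, parser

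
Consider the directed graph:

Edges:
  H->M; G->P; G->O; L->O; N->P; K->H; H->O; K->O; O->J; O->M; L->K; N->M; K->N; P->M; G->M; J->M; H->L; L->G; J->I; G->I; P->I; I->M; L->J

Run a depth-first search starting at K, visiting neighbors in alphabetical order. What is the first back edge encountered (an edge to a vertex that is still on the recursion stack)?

DFS from K (visiting neighbors in alphabetical order); mark gray on enter, black on exit:
K gray
  H gray
    L gray
      G gray
        I gray
          M gray
          M black
        I black
        G→M: M black — skip
        O gray
          J gray
            J→I: I black — skip
            J→M: M black — skip
          J black
          O→M: M black — skip
        O black
        P gray
          P→I: I black — skip
          P→M: M black — skip
        P black
      G black
      L→J: J black — skip
      L→K: K is gray → back edge
First back edge: L → K.

L→K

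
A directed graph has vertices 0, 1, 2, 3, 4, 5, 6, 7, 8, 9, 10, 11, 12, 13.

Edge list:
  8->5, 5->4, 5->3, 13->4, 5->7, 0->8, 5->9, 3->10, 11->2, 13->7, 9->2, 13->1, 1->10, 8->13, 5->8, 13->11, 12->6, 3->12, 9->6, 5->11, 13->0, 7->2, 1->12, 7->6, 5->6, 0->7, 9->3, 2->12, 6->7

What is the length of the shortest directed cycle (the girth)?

2

For each vertex v, BFS finds the shortest path from v back to v.
The shortest such closed walk is 8 → 5 → 8, length 2.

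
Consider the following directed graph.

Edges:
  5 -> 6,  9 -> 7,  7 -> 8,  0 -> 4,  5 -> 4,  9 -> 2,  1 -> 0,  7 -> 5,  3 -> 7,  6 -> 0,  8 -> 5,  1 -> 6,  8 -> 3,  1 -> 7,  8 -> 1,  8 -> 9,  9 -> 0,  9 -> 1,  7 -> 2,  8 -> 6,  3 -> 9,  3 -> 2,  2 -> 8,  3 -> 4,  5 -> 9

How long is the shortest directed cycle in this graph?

For each vertex v, BFS finds the shortest path from v back to v.
The shortest such closed walk is 8 → 3 → 7 → 8, length 3.

3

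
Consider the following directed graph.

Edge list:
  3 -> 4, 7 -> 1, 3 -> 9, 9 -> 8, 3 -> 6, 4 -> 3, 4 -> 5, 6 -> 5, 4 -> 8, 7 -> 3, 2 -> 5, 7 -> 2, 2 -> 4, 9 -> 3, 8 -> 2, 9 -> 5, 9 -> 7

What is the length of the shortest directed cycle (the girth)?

For each vertex v, BFS finds the shortest path from v back to v.
The shortest such closed walk is 3 → 9 → 3, length 2.

2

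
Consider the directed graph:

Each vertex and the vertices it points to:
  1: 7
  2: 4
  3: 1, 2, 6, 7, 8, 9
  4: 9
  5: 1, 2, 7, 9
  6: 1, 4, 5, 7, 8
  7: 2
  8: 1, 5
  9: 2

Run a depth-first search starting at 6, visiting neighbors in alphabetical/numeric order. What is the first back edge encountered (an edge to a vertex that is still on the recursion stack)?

9->2

DFS from 6 (visiting neighbors in alphabetical/numeric order); mark gray on enter, black on exit:
6 gray
  1 gray
    7 gray
      2 gray
        4 gray
          9 gray
            9→2: 2 is gray → back edge
First back edge: 9 → 2.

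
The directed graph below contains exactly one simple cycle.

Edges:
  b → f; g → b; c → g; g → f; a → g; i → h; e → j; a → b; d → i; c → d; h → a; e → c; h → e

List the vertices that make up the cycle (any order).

c, d, e, h, i

DFS with gray/black marking from h:
h gray
  a gray
    g gray
      f gray
      f black
      b gray
        b→f: f black — skip
      b black
    g black
    a→b: b black — skip
  a black
  e gray
    j gray
    j black
    c gray
      d gray
        i gray
          i→h: h is gray → back edge
Back edge closes the cycle h → e → c → d → i → h; its vertices are {c, d, e, h, i}.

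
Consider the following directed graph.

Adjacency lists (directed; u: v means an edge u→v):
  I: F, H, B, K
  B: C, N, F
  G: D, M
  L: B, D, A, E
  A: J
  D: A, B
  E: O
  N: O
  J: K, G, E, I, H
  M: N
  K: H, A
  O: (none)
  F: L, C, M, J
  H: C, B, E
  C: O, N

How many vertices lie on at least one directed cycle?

A vertex is on a directed cycle iff it belongs to a strongly connected component of size ≥ 2 (or has a self-loop).
The vertices on cycles are {A, B, D, F, G, H, I, J, K, L} — 10 in total.

10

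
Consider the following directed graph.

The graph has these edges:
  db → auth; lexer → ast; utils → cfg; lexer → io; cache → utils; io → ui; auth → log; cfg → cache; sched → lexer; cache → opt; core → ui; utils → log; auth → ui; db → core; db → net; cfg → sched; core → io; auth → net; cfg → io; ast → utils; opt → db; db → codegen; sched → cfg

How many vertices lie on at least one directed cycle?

6

A vertex is on a directed cycle iff it belongs to a strongly connected component of size ≥ 2 (or has a self-loop).
The vertices on cycles are {ast, cfg, cache, lexer, sched, utils} — 6 in total.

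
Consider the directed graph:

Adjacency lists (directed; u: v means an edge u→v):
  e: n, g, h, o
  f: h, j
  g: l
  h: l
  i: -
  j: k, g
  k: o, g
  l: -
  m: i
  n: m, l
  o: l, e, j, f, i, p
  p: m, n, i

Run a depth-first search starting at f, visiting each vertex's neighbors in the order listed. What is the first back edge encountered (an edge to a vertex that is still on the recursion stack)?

e->o

DFS from f (visiting each vertex's neighbors in the order listed); mark gray on enter, black on exit:
f gray
  h gray
    l gray
    l black
  h black
  j gray
    k gray
      o gray
        o→l: l black — skip
        e gray
          n gray
            m gray
              i gray
              i black
            m black
            n→l: l black — skip
          n black
          g gray
            g→l: l black — skip
          g black
          e→h: h black — skip
          e→o: o is gray → back edge
First back edge: e → o.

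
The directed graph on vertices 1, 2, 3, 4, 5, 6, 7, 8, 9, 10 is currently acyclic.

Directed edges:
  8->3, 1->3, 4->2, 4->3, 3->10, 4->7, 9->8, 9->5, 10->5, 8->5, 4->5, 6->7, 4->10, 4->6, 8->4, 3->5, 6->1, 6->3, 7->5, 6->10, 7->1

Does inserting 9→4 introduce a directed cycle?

No

Adding 9→4 creates a cycle iff 4 can already reach 9.
Explore from 4: no path reaches 9. The graph stays acyclic.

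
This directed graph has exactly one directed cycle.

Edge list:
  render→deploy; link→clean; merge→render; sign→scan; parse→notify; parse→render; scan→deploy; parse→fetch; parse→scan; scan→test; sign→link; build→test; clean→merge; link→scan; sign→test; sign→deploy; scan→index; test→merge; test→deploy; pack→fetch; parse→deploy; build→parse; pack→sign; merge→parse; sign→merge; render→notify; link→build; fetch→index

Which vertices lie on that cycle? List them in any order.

scan, test, merge, parse

DFS with gray/black marking from test:
test gray
  deploy gray
  deploy black
  merge gray
    render gray
      render→deploy: deploy black — skip
      notify gray
      notify black
    render black
    parse gray
      fetch gray
        index gray
        index black
      fetch black
      parse→notify: notify black — skip
      parse→render: render black — skip
      parse→deploy: deploy black — skip
      scan gray
        scan→test: test is gray → back edge
Back edge closes the cycle test → merge → parse → scan → test; its vertices are {scan, test, merge, parse}.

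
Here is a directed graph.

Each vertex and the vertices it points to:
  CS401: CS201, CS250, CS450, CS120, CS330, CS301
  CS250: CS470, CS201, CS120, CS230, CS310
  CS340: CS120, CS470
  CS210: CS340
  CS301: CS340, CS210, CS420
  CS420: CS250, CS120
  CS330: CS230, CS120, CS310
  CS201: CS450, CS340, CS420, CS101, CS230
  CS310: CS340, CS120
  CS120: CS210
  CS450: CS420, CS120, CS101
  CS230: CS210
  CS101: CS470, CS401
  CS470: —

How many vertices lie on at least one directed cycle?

A vertex is on a directed cycle iff it belongs to a strongly connected component of size ≥ 2 (or has a self-loop).
The vertices on cycles are {CS101, CS120, CS201, CS210, CS250, CS301, CS340, CS401, CS420, CS450} — 10 in total.

10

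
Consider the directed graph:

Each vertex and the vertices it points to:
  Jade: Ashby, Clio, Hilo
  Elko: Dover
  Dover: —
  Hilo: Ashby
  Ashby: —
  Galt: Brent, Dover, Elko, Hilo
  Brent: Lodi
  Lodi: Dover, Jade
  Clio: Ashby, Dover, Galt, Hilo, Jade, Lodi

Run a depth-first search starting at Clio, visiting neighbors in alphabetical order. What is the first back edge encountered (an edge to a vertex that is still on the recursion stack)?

Jade→Clio

DFS from Clio (visiting neighbors in alphabetical order); mark gray on enter, black on exit:
Clio gray
  Ashby gray
  Ashby black
  Dover gray
  Dover black
  Galt gray
    Brent gray
      Lodi gray
        Lodi→Dover: Dover black — skip
        Jade gray
          Jade→Ashby: Ashby black — skip
          Jade→Clio: Clio is gray → back edge
First back edge: Jade → Clio.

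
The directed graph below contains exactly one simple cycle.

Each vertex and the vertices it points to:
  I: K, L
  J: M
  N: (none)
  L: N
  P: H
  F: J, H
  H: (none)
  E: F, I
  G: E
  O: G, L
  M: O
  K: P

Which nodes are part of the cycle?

E, F, G, J, M, O

DFS with gray/black marking from E:
E gray
  F gray
    J gray
      M gray
        O gray
          G gray
            G→E: E is gray → back edge
Back edge closes the cycle E → F → J → M → O → G → E; its vertices are {E, F, G, J, M, O}.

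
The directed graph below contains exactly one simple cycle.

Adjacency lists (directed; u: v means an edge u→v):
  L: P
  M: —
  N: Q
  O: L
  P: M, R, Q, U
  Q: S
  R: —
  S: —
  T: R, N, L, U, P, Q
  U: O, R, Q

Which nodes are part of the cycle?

DFS with gray/black marking from P:
P gray
  M gray
  M black
  R gray
  R black
  Q gray
    S gray
    S black
  Q black
  U gray
    O gray
      L gray
        L→P: P is gray → back edge
Back edge closes the cycle P → U → O → L → P; its vertices are {L, O, P, U}.

L, O, P, U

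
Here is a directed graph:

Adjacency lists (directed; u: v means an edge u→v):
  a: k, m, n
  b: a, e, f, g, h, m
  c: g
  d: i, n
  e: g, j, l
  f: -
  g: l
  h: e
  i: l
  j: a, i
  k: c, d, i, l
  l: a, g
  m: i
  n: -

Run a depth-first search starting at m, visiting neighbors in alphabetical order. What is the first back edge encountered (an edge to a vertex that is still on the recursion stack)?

g→l

DFS from m (visiting neighbors in alphabetical order); mark gray on enter, black on exit:
m gray
  i gray
    l gray
      a gray
        k gray
          c gray
            g gray
              g→l: l is gray → back edge
First back edge: g → l.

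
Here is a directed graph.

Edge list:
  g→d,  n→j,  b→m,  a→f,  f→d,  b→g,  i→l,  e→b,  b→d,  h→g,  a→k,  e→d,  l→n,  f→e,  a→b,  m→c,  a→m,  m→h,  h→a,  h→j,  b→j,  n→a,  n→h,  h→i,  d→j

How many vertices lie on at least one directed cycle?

9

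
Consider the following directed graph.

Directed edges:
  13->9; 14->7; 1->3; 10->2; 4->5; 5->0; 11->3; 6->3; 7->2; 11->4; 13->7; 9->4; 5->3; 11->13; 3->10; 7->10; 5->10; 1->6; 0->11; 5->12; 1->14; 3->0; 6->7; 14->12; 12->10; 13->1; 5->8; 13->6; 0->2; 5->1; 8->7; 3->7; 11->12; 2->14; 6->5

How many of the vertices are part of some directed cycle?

14

A vertex is on a directed cycle iff it belongs to a strongly connected component of size ≥ 2 (or has a self-loop).
The vertices on cycles are {0, 1, 2, 3, 4, 5, 6, 7, 9, 10, 11, 12, 13, 14} — 14 in total.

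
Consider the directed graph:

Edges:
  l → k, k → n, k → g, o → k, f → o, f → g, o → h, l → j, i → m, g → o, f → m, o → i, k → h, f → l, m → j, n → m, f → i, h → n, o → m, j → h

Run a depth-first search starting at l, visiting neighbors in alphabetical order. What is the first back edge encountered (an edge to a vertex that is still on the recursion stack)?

m→j

DFS from l (visiting neighbors in alphabetical order); mark gray on enter, black on exit:
l gray
  j gray
    h gray
      n gray
        m gray
          m→j: j is gray → back edge
First back edge: m → j.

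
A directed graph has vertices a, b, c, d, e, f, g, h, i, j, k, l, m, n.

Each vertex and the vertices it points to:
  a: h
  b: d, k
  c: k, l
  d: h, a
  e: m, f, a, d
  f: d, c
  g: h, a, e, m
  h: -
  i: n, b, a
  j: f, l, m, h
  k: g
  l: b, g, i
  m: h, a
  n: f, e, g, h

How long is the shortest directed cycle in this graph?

5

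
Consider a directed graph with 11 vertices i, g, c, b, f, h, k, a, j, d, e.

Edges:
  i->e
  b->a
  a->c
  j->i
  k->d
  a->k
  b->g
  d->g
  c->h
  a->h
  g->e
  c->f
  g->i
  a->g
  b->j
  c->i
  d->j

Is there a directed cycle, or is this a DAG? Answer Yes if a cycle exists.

DFS with white/gray/black marking, starting from b:
b gray
  j gray
    i gray
      e gray
      e black
    i black
  j black
  g gray
    g→i: i black — skip
    g→e: e black — skip
  g black
  a gray
    h gray
    h black
    k gray
      d gray
        d→g: g black — skip
        d→j: j black — skip
      d black
    k black
    a→g: g black — skip
    c gray
      f gray
      f black
      c→h: h black — skip
      c→i: i black — skip
    c black
  a black
b black
Every edge goes to a white or black vertex — no back edge, so the graph is acyclic.

No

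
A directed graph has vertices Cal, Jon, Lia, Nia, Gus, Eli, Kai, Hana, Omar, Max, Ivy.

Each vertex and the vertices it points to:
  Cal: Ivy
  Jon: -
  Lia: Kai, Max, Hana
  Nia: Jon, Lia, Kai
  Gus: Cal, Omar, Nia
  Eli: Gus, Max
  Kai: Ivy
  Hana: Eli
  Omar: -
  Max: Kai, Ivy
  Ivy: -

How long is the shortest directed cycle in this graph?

For each vertex v, BFS finds the shortest path from v back to v.
The shortest such closed walk is Hana → Eli → Gus → Nia → Lia → Hana, length 5.

5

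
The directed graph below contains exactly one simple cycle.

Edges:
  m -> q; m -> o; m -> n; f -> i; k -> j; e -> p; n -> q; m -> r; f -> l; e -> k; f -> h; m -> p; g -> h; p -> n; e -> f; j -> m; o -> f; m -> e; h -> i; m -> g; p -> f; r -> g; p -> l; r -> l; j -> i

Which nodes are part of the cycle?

DFS with gray/black marking from k:
k gray
  j gray
    i gray
    i black
    m gray
      n gray
        q gray
        q black
      n black
      g gray
        h gray
          h→i: i black — skip
        h black
      g black
      o gray
        f gray
          f→h: h black — skip
          f→i: i black — skip
          l gray
          l black
        f black
      o black
      m→q: q black — skip
      p gray
        p→f: f black — skip
        p→l: l black — skip
        p→n: n black — skip
      p black
      e gray
        e→p: p black — skip
        e→k: k is gray → back edge
Back edge closes the cycle k → j → m → e → k; its vertices are {e, j, k, m}.

e, j, k, m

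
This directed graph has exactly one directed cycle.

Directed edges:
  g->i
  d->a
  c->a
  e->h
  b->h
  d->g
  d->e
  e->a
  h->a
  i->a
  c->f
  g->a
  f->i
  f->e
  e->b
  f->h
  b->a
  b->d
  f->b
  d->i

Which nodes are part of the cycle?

b, d, e

DFS with gray/black marking from e:
e gray
  a gray
  a black
  h gray
    h→a: a black — skip
  h black
  b gray
    b→a: a black — skip
    d gray
      d→a: a black — skip
      i gray
        i→a: a black — skip
      i black
      d→e: e is gray → back edge
Back edge closes the cycle e → b → d → e; its vertices are {b, d, e}.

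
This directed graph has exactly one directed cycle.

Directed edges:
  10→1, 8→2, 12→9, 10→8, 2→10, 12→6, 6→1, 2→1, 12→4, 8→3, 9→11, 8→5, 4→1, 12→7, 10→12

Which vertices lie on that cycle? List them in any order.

DFS with gray/black marking from 10:
10 gray
  8 gray
    2 gray
      1 gray
      1 black
      2→10: 10 is gray → back edge
Back edge closes the cycle 10 → 8 → 2 → 10; its vertices are {2, 8, 10}.

2, 8, 10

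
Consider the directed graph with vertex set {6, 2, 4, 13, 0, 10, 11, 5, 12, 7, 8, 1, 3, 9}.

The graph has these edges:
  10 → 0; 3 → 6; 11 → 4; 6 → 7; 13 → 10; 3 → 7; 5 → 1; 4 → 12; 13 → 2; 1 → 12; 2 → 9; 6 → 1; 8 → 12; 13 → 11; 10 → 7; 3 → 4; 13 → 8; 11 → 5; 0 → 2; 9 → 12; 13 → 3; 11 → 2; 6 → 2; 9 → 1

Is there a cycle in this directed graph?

No

DFS with white/gray/black marking, starting from 0:
0 gray
  2 gray
    9 gray
      12 gray
      12 black
      1 gray
        1→12: 12 black — skip
      1 black
    9 black
  2 black
0 black
6 gray
  7 gray
  7 black
  6→2: 2 black — skip
  6→1: 1 black — skip
6 black
4 gray
  4→12: 12 black — skip
4 black
13 gray
  8 gray
    8→12: 12 black — skip
  8 black
  13→2: 2 black — skip
  3 gray
    3→4: 4 black — skip
    3→6: 6 black — skip
    3→7: 7 black — skip
  3 black
  10 gray
    10→0: 0 black — skip
    10→7: 7 black — skip
  10 black
  11 gray
    11→2: 2 black — skip
    5 gray
      5→1: 1 black — skip
    5 black
    11→4: 4 black — skip
  11 black
13 black
Every edge goes to a white or black vertex — no back edge, so the graph is acyclic.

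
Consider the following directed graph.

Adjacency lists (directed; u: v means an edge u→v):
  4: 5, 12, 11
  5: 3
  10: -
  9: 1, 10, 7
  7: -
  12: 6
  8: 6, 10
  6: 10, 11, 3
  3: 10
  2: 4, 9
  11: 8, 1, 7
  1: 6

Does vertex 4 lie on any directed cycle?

No

4 lies on a cycle iff there is a path from 4 back to itself.
Exploring from 4, it never reaches itself; equivalently, its strongly connected component is a singleton.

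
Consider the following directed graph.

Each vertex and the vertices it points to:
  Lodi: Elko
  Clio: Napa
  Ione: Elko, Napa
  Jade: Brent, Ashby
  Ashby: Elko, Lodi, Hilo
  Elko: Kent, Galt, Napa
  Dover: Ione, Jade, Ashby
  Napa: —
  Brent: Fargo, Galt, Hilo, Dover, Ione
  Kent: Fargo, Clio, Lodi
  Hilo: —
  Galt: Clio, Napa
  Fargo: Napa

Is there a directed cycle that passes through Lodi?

Lodi is on a cycle iff Lodi can reach itself via ≥1 edge.
Lodi → Elko → Kent → Lodi — yes.

Yes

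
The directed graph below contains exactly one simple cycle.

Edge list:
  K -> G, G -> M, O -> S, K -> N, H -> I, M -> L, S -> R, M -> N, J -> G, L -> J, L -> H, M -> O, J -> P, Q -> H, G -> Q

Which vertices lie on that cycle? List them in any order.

DFS with gray/black marking from G:
G gray
  Q gray
    H gray
      I gray
      I black
    H black
  Q black
  M gray
    O gray
      S gray
        R gray
        R black
      S black
    O black
    L gray
      L→H: H black — skip
      J gray
        J→G: G is gray → back edge
Back edge closes the cycle G → M → L → J → G; its vertices are {G, J, L, M}.

G, J, L, M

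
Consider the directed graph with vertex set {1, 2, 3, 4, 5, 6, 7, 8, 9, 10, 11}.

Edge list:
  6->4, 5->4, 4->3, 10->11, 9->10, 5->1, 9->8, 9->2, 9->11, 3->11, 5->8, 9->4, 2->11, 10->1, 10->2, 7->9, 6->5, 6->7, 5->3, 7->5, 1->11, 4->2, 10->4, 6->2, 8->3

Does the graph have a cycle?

No

DFS with white/gray/black marking, starting from 3:
3 gray
  11 gray
  11 black
3 black
1 gray
  1→11: 11 black — skip
1 black
2 gray
  2→11: 11 black — skip
2 black
4 gray
  4→2: 2 black — skip
  4→3: 3 black — skip
4 black
5 gray
  5→4: 4 black — skip
  5→1: 1 black — skip
  8 gray
    8→3: 3 black — skip
  8 black
  5→3: 3 black — skip
5 black
6 gray
  6→4: 4 black — skip
  6→5: 5 black — skip
  7 gray
    9 gray
      9→11: 11 black — skip
      9→8: 8 black — skip
      9→2: 2 black — skip
      10 gray
        10→2: 2 black — skip
        10→4: 4 black — skip
        10→1: 1 black — skip
        10→11: 11 black — skip
      10 black
      9→4: 4 black — skip
    9 black
    7→5: 5 black — skip
  7 black
  6→2: 2 black — skip
6 black
Every edge goes to a white or black vertex — no back edge, so the graph is acyclic.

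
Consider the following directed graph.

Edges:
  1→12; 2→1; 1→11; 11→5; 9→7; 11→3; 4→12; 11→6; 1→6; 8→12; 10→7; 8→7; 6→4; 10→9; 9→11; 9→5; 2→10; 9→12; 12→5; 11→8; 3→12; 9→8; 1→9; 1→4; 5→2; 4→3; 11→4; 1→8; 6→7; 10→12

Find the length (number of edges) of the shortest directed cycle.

4

For each vertex v, BFS finds the shortest path from v back to v.
The shortest such closed walk is 2 → 10 → 9 → 5 → 2, length 4.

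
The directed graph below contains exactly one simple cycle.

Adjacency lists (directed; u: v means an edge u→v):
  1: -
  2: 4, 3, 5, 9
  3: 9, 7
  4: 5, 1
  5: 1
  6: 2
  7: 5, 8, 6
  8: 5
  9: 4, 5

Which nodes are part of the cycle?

2, 3, 6, 7

DFS with gray/black marking from 2:
2 gray
  4 gray
    5 gray
      1 gray
      1 black
    5 black
    4→1: 1 black — skip
  4 black
  3 gray
    9 gray
      9→4: 4 black — skip
      9→5: 5 black — skip
    9 black
    7 gray
      7→5: 5 black — skip
      8 gray
        8→5: 5 black — skip
      8 black
      6 gray
        6→2: 2 is gray → back edge
Back edge closes the cycle 2 → 3 → 7 → 6 → 2; its vertices are {2, 3, 6, 7}.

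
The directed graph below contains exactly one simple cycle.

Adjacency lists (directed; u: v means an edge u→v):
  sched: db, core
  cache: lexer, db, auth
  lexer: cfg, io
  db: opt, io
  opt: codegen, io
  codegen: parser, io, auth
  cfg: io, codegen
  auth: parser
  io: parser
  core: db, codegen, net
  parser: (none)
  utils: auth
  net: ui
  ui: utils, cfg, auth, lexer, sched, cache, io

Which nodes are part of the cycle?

ui, net, core, sched

DFS with gray/black marking from sched:
sched gray
  db gray
    opt gray
      codegen gray
        parser gray
        parser black
        io gray
          io→parser: parser black — skip
        io black
        auth gray
          auth→parser: parser black — skip
        auth black
      codegen black
      opt→io: io black — skip
    opt black
    db→io: io black — skip
  db black
  core gray
    core→db: db black — skip
    core→codegen: codegen black — skip
    net gray
      ui gray
        utils gray
          utils→auth: auth black — skip
        utils black
        cfg gray
          cfg→io: io black — skip
          cfg→codegen: codegen black — skip
        cfg black
        ui→auth: auth black — skip
        lexer gray
          lexer→cfg: cfg black — skip
          lexer→io: io black — skip
        lexer black
        ui→sched: sched is gray → back edge
Back edge closes the cycle sched → core → net → ui → sched; its vertices are {ui, net, core, sched}.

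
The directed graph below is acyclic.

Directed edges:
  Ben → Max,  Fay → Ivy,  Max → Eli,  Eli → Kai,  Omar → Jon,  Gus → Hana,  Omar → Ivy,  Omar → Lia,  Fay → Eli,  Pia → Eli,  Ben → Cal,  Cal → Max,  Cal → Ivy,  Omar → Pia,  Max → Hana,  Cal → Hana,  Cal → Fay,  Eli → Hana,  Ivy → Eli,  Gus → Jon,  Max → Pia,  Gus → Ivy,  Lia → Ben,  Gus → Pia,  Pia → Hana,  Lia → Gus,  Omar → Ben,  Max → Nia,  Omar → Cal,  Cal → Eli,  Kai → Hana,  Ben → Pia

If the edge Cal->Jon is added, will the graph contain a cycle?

Adding Cal→Jon creates a cycle iff Jon can already reach Cal.
Explore from Jon: no path reaches Cal. The graph stays acyclic.

No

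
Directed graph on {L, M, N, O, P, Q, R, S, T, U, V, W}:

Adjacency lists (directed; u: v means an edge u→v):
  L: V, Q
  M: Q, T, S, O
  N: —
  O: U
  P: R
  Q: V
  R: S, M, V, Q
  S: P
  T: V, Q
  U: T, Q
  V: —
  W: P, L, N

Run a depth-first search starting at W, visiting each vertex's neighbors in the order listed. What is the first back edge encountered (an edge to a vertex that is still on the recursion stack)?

S->P

DFS from W (visiting each vertex's neighbors in the order listed); mark gray on enter, black on exit:
W gray
  P gray
    R gray
      S gray
        S→P: P is gray → back edge
First back edge: S → P.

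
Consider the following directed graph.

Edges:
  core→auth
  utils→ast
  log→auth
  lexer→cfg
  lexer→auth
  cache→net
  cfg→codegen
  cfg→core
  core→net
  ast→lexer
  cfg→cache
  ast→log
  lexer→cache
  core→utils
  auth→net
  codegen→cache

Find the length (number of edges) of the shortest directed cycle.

5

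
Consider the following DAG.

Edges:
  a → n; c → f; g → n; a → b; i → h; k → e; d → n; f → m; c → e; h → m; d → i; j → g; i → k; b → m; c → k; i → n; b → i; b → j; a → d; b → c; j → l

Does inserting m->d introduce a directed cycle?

Yes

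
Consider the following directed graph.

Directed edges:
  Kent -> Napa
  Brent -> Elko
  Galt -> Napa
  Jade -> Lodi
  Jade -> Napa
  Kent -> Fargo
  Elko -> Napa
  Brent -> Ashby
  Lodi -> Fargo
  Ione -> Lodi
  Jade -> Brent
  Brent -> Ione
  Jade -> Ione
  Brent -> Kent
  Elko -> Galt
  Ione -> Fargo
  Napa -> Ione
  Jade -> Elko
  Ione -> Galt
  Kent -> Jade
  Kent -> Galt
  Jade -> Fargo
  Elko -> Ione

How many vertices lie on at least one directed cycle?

6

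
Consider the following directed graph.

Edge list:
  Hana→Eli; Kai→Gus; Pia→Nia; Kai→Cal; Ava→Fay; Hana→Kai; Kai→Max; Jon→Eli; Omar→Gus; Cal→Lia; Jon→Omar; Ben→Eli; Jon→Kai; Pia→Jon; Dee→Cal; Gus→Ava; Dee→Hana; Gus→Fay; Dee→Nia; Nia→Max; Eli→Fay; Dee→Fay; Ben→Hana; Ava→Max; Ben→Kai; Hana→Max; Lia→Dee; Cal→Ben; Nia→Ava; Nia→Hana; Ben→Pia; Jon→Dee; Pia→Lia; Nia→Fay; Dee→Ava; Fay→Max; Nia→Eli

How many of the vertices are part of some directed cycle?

A vertex is on a directed cycle iff it belongs to a strongly connected component of size ≥ 2 (or has a self-loop).
The vertices on cycles are {Ben, Cal, Dee, Jon, Kai, Lia, Nia, Pia, Hana} — 9 in total.

9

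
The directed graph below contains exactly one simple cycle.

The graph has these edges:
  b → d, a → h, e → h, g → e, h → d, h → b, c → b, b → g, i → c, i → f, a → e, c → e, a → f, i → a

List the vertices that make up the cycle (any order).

b, e, g, h

DFS with gray/black marking from h:
h gray
  d gray
  d black
  b gray
    b→d: d black — skip
    g gray
      e gray
        e→h: h is gray → back edge
Back edge closes the cycle h → b → g → e → h; its vertices are {b, e, g, h}.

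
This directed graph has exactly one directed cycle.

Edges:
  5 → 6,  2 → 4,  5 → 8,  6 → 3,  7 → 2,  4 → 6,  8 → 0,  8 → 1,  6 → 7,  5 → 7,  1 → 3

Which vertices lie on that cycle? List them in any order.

DFS with gray/black marking from 6:
6 gray
  7 gray
    2 gray
      4 gray
        4→6: 6 is gray → back edge
Back edge closes the cycle 6 → 7 → 2 → 4 → 6; its vertices are {2, 4, 6, 7}.

2, 4, 6, 7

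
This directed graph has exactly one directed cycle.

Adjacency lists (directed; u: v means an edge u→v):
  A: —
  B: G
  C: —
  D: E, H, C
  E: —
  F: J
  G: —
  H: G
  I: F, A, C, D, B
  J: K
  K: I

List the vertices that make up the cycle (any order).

F, I, J, K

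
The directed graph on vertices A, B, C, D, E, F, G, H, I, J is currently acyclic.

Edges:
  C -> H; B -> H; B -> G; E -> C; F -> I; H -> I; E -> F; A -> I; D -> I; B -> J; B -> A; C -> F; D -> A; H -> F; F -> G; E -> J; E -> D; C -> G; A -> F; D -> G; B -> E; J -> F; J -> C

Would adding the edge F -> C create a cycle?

Adding F→C creates a cycle iff C can already reach F.
Path from C: C → F.
So C → … → F → C is a cycle.

Yes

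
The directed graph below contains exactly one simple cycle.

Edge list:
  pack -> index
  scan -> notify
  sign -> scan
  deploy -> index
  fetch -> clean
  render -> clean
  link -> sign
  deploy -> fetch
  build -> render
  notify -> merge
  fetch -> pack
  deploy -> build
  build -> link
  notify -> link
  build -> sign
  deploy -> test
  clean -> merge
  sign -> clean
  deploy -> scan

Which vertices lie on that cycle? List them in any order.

link, scan, sign, notify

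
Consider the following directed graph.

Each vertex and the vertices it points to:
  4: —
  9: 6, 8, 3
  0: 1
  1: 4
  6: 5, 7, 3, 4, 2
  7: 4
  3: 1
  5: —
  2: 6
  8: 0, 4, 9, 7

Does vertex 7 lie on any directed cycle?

No

7 lies on a cycle iff there is a path from 7 back to itself.
Exploring from 7, it never reaches itself; equivalently, its strongly connected component is a singleton.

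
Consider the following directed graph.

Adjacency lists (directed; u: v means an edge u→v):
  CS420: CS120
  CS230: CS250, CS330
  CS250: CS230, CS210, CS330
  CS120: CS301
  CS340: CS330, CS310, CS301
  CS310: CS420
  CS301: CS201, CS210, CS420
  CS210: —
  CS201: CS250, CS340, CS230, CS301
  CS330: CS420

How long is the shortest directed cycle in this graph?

2

For each vertex v, BFS finds the shortest path from v back to v.
The shortest such closed walk is CS301 → CS201 → CS301, length 2.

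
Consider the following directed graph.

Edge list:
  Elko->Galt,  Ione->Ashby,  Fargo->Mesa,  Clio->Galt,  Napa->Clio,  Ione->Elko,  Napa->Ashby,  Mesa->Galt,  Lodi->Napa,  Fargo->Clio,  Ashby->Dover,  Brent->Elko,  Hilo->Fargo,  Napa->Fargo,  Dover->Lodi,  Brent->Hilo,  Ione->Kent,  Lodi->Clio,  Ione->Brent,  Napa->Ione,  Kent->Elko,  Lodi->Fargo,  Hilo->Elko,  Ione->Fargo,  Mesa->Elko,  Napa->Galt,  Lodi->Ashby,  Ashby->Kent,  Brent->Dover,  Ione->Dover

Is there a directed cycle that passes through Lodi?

Yes

Lodi is on a cycle iff Lodi can reach itself via ≥1 edge.
Lodi → Ashby → Dover → Lodi — yes.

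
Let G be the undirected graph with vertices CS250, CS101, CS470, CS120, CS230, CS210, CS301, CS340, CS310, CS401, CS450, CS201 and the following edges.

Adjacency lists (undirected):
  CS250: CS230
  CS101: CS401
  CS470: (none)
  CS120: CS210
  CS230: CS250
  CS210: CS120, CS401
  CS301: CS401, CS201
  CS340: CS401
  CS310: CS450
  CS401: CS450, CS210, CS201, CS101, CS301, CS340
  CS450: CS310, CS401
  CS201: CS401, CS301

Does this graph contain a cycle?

DFS, tracking each vertex's parent; an edge to a visited non-parent vertex closes a cycle.
Start from CS340:
visit CS340 (parent –)
  visit CS401 (parent CS340)
    visit CS450 (parent CS401)
      visit CS310 (parent CS450)
        CS310–CS450: parent, skip
      CS450–CS401: parent, skip
    visit CS210 (parent CS401)
      visit CS120 (parent CS210)
        CS120–CS210: parent, skip
      CS210–CS401: parent, skip
    visit CS201 (parent CS401)
      CS201–CS401: parent, skip
      visit CS301 (parent CS201)
        CS301–CS401: CS401 visited and ≠ parent → cycle
Cycle: CS401 – CS201 – CS301 – CS401.

Yes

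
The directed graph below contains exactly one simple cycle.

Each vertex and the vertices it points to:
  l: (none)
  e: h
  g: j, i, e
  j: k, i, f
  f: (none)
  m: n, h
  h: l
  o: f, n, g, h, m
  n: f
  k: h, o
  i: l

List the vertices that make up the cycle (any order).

g, j, k, o

DFS with gray/black marking from g:
g gray
  j gray
    k gray
      h gray
        l gray
        l black
      h black
      o gray
        f gray
        f black
        n gray
          n→f: f black — skip
        n black
        o→g: g is gray → back edge
Back edge closes the cycle g → j → k → o → g; its vertices are {g, j, k, o}.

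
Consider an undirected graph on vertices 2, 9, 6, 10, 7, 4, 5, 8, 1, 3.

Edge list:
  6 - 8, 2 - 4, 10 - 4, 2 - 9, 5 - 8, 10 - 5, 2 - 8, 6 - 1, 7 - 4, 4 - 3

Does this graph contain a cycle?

DFS, tracking each vertex's parent; an edge to a visited non-parent vertex closes a cycle.
Start from 10:
visit 10 (parent –)
  visit 5 (parent 10)
    visit 8 (parent 5)
      visit 2 (parent 8)
        visit 4 (parent 2)
          visit 3 (parent 4)
            3–4: parent, skip
          4–10: 10 visited and ≠ parent → cycle
Cycle: 10 – 5 – 8 – 2 – 4 – 10.

Yes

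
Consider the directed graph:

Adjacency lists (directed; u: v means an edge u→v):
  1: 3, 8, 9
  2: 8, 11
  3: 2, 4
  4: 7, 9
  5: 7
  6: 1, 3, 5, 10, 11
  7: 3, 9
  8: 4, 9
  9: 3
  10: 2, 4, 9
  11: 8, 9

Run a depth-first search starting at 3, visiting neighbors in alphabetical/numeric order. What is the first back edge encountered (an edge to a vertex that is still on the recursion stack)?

7->3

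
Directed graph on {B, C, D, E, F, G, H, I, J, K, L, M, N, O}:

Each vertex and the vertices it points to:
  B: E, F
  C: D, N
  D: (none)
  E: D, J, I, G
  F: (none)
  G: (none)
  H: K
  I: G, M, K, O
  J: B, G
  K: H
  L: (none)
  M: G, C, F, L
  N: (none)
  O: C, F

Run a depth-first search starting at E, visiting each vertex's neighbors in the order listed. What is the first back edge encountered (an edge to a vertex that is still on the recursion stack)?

B->E

DFS from E (visiting each vertex's neighbors in the order listed); mark gray on enter, black on exit:
E gray
  D gray
  D black
  J gray
    B gray
      B→E: E is gray → back edge
First back edge: B → E.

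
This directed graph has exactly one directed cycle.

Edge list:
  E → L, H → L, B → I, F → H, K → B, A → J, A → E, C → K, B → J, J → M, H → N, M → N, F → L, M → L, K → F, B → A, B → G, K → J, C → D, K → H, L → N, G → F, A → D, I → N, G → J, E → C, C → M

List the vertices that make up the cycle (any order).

DFS with gray/black marking from K:
K gray
  B gray
    I gray
      N gray
      N black
    I black
    G gray
      F gray
        L gray
          L→N: N black — skip
        L black
        H gray
          H→N: N black — skip
          H→L: L black — skip
        H black
      F black
      J gray
        M gray
          M→L: L black — skip
          M→N: N black — skip
        M black
      J black
    G black
    A gray
      E gray
        C gray
          C→M: M black — skip
          D gray
          D black
          C→K: K is gray → back edge
Back edge closes the cycle K → B → A → E → C → K; its vertices are {A, B, C, E, K}.

A, B, C, E, K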